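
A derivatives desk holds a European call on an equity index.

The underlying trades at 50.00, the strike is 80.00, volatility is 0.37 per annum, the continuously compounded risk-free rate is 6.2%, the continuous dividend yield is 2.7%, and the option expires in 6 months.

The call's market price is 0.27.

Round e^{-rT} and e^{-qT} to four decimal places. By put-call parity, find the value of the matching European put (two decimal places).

e^(−qT) = e^(−0.027·0.5) = 0.9866;  e^(−rT) = e^(−0.062·0.5) = 0.9695
Put-call parity: C − P = S·e^(−qT) − K·e^(−rT) = 50·0.9866 − 80·0.9695 = 49.3300 − 77.5600 = -28.2300
P = C − (C − P) = 0.27 − (-28.2300) = 28.5000

28.50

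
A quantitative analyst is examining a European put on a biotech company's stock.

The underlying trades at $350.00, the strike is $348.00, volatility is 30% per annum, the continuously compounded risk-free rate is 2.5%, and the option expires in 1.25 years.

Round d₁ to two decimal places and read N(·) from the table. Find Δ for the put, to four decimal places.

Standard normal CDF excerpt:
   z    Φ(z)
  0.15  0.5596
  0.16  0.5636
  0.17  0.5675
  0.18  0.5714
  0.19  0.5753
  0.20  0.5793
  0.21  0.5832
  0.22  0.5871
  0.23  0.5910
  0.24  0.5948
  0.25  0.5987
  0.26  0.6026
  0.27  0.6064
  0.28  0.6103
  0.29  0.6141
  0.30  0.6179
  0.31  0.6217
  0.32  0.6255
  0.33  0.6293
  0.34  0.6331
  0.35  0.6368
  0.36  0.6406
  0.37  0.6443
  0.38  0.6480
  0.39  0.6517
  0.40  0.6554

-0.3897

σ√T = 0.3 × 1.1180 = 0.3354
ln(S/K) + (r + σ²/2)T = ln(350/348) + (0.025 + 0.3²/2)·1.25 = 0.0057 + 0.0875 = 0.0932
d₁ = 0.0932 / 0.3354 = 0.2780 ⇒ 0.28
N(d₁) = N(0.28) = 0.6103
Δ_put = N(d₁) − 1 = 0.6103 − 1 = -0.3897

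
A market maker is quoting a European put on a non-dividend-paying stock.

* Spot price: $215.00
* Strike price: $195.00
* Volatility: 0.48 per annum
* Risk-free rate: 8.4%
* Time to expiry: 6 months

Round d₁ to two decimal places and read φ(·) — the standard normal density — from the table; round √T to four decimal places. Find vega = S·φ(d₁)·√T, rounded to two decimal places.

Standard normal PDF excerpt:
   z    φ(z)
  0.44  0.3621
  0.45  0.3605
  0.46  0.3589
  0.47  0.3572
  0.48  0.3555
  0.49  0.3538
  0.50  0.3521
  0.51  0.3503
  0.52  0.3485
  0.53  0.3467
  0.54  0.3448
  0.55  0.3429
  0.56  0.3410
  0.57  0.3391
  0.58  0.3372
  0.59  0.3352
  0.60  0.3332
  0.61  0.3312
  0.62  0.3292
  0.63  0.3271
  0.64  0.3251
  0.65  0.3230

T = 0.5;  σ√T = 0.3394
d₁ = [ln(215/195) + (0.084 + ½·0.48²)·0.5] / (σ√T) = (0.0976 + 0.0996) / 0.3394 = 0.5811 which rounds to 0.58
√T = √0.5 = 0.7071
φ(d₁) = φ(0.58) = 0.3372
vega = S·φ(d₁)·√T = 215·0.3372·0.7071 = 51.2633
(Call and put vega coincide under Black-Scholes.)

51.26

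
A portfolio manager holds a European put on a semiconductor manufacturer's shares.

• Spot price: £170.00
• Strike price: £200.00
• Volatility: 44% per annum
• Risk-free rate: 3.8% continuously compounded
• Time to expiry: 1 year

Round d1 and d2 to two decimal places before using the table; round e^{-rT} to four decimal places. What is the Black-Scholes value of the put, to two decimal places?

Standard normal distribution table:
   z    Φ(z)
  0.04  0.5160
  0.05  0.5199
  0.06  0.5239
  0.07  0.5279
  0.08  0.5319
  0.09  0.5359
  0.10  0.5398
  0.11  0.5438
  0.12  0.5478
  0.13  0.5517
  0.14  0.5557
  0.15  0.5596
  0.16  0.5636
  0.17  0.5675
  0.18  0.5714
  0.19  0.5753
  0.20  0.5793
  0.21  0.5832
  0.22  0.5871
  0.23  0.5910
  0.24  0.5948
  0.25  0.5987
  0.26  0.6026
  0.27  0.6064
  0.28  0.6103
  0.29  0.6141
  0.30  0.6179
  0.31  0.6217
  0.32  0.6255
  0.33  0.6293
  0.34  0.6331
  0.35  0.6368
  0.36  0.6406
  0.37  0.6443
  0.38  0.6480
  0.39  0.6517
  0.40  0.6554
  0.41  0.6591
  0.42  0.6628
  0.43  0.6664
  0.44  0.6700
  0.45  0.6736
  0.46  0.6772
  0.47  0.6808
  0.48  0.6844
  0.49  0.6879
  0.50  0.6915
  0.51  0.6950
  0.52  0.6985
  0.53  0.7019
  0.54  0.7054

£44.08

T = 1;  σ√T = 0.4400
ln(S/K) + (r + σ²/2)T = ln(170/200) + (0.038 + 0.44²/2)·1 = -0.1625 + 0.1348 = -0.0277
d₁ = -0.0277 / 0.4400 = -0.0630 ⇒ -0.06
d₂ = d₁ − σ√T = -0.0630 − 0.4400 = -0.5030 ⇒ -0.50
e^(−rT) = e^(−0.038·1) = 0.9627
N(−d₂) = N(0.50) = 0.6915;  N(−d₁) = N(0.06) = 0.5239
P = 200·0.9627·0.6915 − 170·0.5239 = 133.1414 − 89.0630 = 44.0784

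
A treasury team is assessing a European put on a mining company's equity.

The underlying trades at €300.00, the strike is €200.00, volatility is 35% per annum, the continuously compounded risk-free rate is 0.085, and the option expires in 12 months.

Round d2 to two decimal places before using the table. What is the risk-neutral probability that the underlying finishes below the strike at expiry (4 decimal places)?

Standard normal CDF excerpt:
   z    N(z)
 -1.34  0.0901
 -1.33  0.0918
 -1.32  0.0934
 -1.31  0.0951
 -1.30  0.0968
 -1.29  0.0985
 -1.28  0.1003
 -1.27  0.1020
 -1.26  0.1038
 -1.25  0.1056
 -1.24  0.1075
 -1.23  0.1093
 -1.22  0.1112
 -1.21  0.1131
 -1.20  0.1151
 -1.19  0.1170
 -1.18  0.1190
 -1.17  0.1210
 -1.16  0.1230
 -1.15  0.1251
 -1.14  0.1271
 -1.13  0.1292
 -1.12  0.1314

σ√T = 0.35·√1 = 0.3500
d₁ = [ln(300/200) + (0.085 + 0.35²/2)·1] / 0.3500 = [0.4055 + 0.1462] / 0.3500 = 1.5763 which rounds to 1.58
d₂ = d₁ − σ√T = 1.5763 − 0.3500 = 1.2263 which rounds to 1.23
Pr(exercise) under Q = N(−d₂) = N(-1.23) = 0.1093

0.1093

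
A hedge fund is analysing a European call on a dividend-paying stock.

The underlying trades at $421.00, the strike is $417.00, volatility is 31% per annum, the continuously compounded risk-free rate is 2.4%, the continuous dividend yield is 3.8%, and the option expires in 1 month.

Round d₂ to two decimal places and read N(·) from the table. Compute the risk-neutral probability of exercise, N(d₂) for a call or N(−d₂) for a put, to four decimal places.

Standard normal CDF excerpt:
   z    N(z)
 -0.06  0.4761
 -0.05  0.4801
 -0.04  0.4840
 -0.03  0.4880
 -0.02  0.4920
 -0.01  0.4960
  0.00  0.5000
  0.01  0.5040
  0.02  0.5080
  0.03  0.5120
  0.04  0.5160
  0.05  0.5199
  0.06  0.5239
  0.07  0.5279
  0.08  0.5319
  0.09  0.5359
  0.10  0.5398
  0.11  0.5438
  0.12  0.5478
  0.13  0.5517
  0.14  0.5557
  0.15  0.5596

0.5199

T = 0.08333;  σ√T = 0.0895
ln(S/K) + (r − q + σ²/2)T = ln(421/417) + (0.024 − 0.038 + 0.31²/2)·0.08333 = 0.0095 + 0.0028 = 0.0124
d₁ = 0.0124 / 0.0895 = 0.1384 ⇒ 0.14
d₂ = d₁ − σ√T = 0.1384 − 0.0895 = 0.0489 ⇒ 0.05
Risk-neutral Pr[S_T > K] = N(d₂) = N(0.05) = 0.5199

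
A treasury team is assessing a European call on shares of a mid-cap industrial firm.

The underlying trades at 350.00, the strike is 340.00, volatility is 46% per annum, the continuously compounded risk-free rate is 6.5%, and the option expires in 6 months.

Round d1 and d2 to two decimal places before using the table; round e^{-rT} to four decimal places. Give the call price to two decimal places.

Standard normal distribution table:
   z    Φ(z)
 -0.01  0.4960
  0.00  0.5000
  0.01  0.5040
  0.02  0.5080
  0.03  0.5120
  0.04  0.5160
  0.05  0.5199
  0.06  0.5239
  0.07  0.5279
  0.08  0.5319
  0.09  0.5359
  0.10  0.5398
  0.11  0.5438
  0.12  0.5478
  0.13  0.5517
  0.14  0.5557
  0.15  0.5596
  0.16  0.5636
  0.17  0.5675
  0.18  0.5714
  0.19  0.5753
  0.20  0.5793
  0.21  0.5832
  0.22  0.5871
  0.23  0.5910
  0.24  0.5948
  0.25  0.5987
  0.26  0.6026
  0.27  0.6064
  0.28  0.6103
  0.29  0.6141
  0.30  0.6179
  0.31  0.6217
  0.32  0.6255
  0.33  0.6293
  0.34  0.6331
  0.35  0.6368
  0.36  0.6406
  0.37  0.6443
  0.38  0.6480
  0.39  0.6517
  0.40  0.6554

54.37

T = 0.5;  σ√T = 0.3253
d₁ = [ln(350/340) + (0.065 + 0.46²/2)·0.5] / 0.3253 = [0.0290 + 0.0854] / 0.3253 = 0.3517 which rounds to 0.35
d₂ = d₁ − σ√T = 0.3517 − 0.3253 = 0.0264 which rounds to 0.03
exp(−rT) = exp(−0.065·0.5) = 0.9680
C = 350·N(0.35) − 340·0.9680·N(0.03) = 350·0.6368 − 340·0.9680·0.5120 = 222.8800 − 168.5094 = 54.3706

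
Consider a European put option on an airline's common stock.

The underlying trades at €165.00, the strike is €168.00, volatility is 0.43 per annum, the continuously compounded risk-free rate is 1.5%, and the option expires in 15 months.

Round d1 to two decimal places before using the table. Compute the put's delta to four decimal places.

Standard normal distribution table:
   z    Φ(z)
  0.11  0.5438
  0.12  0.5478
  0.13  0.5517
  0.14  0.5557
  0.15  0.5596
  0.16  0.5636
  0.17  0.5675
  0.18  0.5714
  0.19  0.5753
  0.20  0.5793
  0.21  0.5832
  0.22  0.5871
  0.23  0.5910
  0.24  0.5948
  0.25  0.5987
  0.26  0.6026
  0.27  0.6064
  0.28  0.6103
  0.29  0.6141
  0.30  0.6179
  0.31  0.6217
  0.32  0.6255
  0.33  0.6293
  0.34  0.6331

-0.4052

σ√T = 0.43 × 1.1180 = 0.4808
d₁ = [ln(165/168) + (0.015 + 0.43²/2)·1.25] / 0.4808 = [-0.0180 + 0.1343] / 0.4808 = 0.2419 which rounds to 0.24
N(d₁) = N(0.24) = 0.5948
Δ_put = N(d₁) − 1 = 0.5948 − 1 = -0.4052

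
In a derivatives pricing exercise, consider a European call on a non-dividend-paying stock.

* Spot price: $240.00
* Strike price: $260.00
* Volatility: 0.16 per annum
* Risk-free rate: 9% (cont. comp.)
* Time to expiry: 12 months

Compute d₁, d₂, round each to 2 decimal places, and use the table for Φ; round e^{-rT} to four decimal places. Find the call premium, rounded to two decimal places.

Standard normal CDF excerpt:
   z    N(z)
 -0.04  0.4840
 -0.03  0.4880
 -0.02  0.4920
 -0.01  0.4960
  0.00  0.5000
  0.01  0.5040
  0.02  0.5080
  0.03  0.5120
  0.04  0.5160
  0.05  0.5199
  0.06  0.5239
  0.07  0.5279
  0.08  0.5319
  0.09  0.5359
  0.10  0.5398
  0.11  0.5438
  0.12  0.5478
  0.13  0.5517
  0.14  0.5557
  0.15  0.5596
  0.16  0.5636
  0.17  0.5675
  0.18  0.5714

$16.46

σ√T = 0.16·√1 = 0.1600
d₁ = [ln(240/260) + (0.09 + 0.16²/2)·1] / 0.1600 = [-0.0800 + 0.1028] / 0.1600 = 0.1422 → 0.14
d₂ = d₁ − σ√T = 0.1422 − 0.1600 = -0.0178 → -0.02
e^(−rT) = e^(−0.09·1) = 0.9139
C = 240·N(0.14) − 260·0.9139·N(-0.02) = 240·0.5557 − 260·0.9139·0.4920 = 133.3680 − 116.9061 = 16.4619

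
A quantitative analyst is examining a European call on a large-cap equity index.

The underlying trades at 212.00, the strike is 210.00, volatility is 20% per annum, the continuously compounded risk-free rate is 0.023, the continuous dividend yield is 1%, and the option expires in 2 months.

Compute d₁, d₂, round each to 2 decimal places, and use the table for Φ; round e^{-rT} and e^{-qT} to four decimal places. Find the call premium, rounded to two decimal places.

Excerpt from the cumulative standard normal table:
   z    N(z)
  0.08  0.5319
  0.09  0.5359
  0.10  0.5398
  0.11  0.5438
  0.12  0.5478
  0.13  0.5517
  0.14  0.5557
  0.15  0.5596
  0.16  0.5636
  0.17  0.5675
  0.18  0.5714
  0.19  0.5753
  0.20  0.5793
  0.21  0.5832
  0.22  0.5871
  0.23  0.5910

σ√T = 0.2 × 0.4082 = 0.0816
d₁ = [ln(212/210) + (0.023 − 0.01 + ½·0.2²)·0.1667] / (σ√T) = (0.0095 + 0.0055) / 0.0816 = 0.1835 ≈ 0.18
d₂ = 0.1835 − 0.0816 = 0.1018 ≈ 0.10
exp(−qT) = exp(−0.01·0.1667) = 0.9983;  exp(−rT) = exp(−0.023·0.1667) = 0.9962
N(d₁) = N(0.18) = 0.5714;  N(d₂) = N(0.10) = 0.5398
C = 212·0.9983·0.5714 − 210·0.9962·0.5398 = 120.9309 − 112.9272 = 8.0036

8.00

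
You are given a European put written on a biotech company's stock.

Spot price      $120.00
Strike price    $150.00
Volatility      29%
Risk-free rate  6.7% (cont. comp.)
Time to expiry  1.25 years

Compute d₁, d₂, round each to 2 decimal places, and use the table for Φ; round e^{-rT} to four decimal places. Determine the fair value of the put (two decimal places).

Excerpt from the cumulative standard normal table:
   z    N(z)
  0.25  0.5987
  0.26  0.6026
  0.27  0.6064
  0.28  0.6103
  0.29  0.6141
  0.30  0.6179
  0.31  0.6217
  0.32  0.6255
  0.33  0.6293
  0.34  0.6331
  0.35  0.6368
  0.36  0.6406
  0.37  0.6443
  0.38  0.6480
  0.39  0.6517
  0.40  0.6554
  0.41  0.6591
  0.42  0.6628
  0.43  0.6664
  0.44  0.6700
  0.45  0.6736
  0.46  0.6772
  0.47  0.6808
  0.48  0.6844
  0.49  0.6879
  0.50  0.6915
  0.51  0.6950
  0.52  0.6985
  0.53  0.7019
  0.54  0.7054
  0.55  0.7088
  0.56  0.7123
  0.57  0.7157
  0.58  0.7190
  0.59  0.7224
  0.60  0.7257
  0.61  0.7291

$26.89

T = 1.25;  σ√T = 0.3242
d₁ = [ln(120/150) + (0.067 + 0.29²/2)·1.25] / 0.3242 = [-0.2231 + 0.1363] / 0.3242 = -0.2678 ⇒ -0.27
d₂ = d₁ − σ√T = -0.2678 − 0.3242 = -0.5920 ⇒ -0.59
e^(−rT) = e^(−0.067·1.25) = 0.9197
P = 150·0.9197·N(0.59) − 120·N(0.27) = 150·0.9197·0.7224 − 120·0.6064 = 99.6587 − 72.7680 = 26.8907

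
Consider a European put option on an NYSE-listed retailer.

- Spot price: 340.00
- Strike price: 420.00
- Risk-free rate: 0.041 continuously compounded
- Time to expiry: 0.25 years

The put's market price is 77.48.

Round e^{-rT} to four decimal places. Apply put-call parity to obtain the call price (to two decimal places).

1.76

e^(−rT) = e^(−0.041·0.25) = 0.9898
Put-call parity: C − P = S − K·e^(−rT) = 340 − 420·0.9898 = 340 − 415.7160 = -75.7160
C = P + (C − P) = 77.48 + (-75.7160) = 1.7640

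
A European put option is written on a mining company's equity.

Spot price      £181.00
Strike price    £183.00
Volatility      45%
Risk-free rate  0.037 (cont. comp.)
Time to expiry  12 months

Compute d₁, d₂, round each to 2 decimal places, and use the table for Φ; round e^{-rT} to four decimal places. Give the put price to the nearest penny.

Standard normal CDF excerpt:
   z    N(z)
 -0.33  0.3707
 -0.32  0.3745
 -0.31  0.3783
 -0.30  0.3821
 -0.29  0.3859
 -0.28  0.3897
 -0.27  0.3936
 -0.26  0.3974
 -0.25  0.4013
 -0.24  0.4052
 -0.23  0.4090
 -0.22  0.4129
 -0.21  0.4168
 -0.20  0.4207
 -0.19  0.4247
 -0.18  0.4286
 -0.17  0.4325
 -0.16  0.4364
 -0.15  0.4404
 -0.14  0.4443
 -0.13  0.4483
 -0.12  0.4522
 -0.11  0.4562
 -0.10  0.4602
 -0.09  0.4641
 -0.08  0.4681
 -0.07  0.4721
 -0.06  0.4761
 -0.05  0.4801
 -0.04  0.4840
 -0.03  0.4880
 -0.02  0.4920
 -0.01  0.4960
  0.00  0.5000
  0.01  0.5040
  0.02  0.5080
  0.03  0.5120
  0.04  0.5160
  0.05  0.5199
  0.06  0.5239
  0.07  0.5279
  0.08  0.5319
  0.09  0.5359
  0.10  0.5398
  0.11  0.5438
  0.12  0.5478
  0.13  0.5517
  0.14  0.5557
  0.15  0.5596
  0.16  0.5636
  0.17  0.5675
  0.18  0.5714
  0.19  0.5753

£29.55

T = 1;  σ√T = 0.4500
d₁ = [ln(181/183) + (0.037 + 0.45²/2)·1] / 0.4500 = [-0.0110 + 0.1383] / 0.4500 = 0.2828 → 0.28
d₂ = d₁ − σ√T = 0.2828 − 0.4500 = -0.1672 → -0.17
exp(−rT) = exp(−0.037·1) = 0.9637
N(−d₂) = N(0.17) = 0.5675;  N(−d₁) = N(-0.28) = 0.3897
P = 183·0.9637·0.5675 − 181·0.3897 = 100.0827 − 70.5357 = 29.5470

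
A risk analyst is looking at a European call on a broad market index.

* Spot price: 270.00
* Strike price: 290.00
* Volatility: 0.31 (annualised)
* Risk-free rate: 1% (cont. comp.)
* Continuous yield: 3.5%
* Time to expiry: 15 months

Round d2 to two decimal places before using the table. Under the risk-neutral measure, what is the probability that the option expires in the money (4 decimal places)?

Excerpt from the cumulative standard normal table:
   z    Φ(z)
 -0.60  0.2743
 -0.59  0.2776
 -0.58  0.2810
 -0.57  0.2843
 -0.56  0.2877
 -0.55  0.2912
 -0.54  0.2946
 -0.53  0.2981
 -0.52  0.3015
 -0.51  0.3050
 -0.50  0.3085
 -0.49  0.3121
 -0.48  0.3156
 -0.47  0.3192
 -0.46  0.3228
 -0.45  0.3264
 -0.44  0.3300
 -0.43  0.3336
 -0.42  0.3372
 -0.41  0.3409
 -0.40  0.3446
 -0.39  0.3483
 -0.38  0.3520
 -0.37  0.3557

T = 1.25;  σ√T = 0.3466
d₁ = [ln(270/290) + (0.01 − 0.035 + 0.31²/2)·1.25] / 0.3466 = [-0.0715 + 0.0288] / 0.3466 = -0.1230 → -0.12
d₂ = d₁ − σ√T = -0.1230 − 0.3466 = -0.4696 → -0.47
Pr(exercise) under Q = N(d₂) = 0.3192

0.3192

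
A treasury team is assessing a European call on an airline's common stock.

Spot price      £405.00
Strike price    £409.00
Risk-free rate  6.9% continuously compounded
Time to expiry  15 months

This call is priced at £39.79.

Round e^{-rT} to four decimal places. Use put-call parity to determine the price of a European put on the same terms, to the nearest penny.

£10.01

exp(−rT) = exp(−0.069·1.25) = 0.9174
Put-call parity: C − P = S − K·e^(−rT) = 405 − 409·0.9174 = 405 − 375.2166 = 29.7834
P = C − (C − P) = 39.79 − (29.7834) = 10.0066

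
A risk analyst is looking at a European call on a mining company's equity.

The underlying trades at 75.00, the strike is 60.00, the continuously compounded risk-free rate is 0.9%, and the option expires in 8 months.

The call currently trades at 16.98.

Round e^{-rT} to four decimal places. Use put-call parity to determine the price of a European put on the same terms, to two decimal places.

1.62

e^(−rT) = e^(−0.009·0.6667) = 0.9940
Put-call parity: C − P = S − K·e^(−rT) = 75 − 60·0.9940 = 75 − 59.6400 = 15.3600
P = C − (C − P) = 16.98 − (15.3600) = 1.6200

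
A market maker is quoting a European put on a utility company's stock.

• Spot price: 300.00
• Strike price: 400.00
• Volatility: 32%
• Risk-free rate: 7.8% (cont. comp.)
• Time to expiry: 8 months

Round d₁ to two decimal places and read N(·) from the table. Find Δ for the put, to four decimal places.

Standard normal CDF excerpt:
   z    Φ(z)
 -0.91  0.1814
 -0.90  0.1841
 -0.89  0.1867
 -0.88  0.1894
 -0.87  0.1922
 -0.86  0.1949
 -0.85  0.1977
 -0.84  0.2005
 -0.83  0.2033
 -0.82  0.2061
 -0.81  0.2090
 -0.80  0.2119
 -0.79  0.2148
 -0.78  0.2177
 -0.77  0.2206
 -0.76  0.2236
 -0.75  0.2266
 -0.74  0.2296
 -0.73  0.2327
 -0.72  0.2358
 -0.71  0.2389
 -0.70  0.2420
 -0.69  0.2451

-0.7794

T = 0.6667;  σ√T = 0.2613
d₁ = [ln(300/400) + (0.078 + 0.32²/2)·0.6667] / 0.2613 = [-0.2877 + 0.0861] / 0.2613 = -0.7714 ≈ -0.77
N(d₁) = N(-0.77) = 0.2206
Δ_put = N(d₁) − 1 = 0.2206 − 1 = -0.7794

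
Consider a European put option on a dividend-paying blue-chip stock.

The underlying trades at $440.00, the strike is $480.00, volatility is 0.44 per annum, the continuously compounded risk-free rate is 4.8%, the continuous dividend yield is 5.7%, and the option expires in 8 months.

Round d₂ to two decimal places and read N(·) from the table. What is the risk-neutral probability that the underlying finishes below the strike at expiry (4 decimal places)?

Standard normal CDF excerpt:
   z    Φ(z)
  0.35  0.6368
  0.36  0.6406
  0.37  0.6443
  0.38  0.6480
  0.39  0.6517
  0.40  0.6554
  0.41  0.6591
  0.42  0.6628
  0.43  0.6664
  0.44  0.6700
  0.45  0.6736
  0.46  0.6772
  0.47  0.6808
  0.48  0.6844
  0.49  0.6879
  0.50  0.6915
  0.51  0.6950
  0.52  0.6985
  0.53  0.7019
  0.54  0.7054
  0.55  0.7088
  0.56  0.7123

0.6700

σ√T = 0.44·√0.6667 = 0.3593
d₁ = [ln(440/480) + (0.048 − 0.057 + ½·0.44²)·0.6667] / (σ√T) = (-0.0870 + 0.0585) / 0.3593 = -0.0793 ⇒ -0.08
d₂ = -0.0793 − 0.3593 = -0.4385 ⇒ -0.44
Pr(exercise) under Q = N(−d₂) = N(0.44) = 0.6700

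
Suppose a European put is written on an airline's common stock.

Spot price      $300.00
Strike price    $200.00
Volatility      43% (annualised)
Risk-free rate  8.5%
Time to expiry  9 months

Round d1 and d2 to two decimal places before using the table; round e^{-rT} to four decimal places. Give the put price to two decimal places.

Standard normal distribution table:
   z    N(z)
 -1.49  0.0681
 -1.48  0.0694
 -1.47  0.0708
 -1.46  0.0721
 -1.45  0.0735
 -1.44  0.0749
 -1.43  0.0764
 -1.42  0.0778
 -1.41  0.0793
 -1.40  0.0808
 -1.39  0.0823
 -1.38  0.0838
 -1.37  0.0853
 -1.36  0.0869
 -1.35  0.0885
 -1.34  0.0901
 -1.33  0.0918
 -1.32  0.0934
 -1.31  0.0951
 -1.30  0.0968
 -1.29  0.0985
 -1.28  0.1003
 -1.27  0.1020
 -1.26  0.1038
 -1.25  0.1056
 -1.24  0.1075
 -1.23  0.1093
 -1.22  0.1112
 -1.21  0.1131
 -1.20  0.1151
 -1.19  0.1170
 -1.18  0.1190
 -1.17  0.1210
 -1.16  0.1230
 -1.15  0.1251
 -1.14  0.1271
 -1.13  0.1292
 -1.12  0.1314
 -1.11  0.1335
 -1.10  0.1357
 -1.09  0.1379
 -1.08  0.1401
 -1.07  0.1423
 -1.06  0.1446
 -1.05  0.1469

$4.65

σ√T = 0.43 × 0.8660 = 0.3724
d₁ = [ln(300/200) + (0.085 + 0.43²/2)·0.75] / 0.3724 = [0.4055 + 0.1331] / 0.3724 = 1.4462 which rounds to 1.45
d₂ = d₁ − σ√T = 1.4462 − 0.3724 = 1.0738 which rounds to 1.07
e^(−rT) = e^(−0.085·0.75) = 0.9382
N(−d₂) = N(-1.07) = 0.1423;  N(−d₁) = N(-1.45) = 0.0735
P = 200·0.9382·0.1423 − 300·0.0735 = 26.7012 − 22.0500 = 4.6512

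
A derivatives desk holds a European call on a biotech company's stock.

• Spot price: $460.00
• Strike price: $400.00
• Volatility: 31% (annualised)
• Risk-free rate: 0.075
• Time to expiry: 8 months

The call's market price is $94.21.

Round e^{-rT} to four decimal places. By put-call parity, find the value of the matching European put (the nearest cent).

$14.69

e^(−rT) = e^(−0.075·0.6667) = 0.9512
Put-call parity: C − P = S − K·e^(−rT) = 460 − 400·0.9512 = 460 − 380.4800 = 79.5200
P = C − (C − P) = 94.21 − (79.5200) = 14.6900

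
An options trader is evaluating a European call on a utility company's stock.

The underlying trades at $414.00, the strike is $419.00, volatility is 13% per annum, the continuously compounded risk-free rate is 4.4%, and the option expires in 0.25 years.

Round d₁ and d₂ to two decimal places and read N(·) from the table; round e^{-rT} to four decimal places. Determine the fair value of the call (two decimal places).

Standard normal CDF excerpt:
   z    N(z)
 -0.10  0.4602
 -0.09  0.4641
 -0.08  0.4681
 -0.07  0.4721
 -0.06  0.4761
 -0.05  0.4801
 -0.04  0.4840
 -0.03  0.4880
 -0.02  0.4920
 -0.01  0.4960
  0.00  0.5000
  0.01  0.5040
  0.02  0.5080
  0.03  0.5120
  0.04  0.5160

T = 0.25;  σ√T = 0.0650
d₁ = [ln(414/419) + (0.044 + 0.13²/2)·0.25] / 0.0650 = [-0.0120 + 0.0131] / 0.0650 = 0.0170 → 0.02
d₂ = d₁ − σ√T = 0.0170 − 0.0650 = -0.0480 → -0.05
exp(−rT) = exp(−0.044·0.25) = 0.9891
N(d₁) = N(0.02) = 0.5080;  N(d₂) = N(-0.05) = 0.4801
C = 414·0.5080 − 419·0.9891·0.4801 = 210.3120 − 198.9692 = 11.3428

$11.34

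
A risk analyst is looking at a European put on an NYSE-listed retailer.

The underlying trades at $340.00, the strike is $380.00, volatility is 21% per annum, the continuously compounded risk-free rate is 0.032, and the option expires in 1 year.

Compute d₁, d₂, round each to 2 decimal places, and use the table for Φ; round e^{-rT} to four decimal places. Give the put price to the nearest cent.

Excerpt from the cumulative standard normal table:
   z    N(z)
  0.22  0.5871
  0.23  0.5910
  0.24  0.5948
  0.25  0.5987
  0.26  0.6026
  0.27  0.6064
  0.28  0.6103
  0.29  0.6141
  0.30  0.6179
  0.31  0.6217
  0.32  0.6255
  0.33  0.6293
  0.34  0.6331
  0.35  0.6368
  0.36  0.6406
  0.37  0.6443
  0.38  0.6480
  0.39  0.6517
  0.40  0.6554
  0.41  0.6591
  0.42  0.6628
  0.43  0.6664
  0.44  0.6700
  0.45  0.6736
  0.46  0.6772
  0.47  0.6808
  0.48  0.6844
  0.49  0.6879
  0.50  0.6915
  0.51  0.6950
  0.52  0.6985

T = 1;  σ√T = 0.2100
d₁ = [ln(340/380) + (0.032 + 0.21²/2)·1] / 0.2100 = [-0.1112 + 0.0541] / 0.2100 = -0.2723 → -0.27
d₂ = d₁ − σ√T = -0.2723 − 0.2100 = -0.4823 → -0.48
e^(−rT) = e^(−0.032·1) = 0.9685
N(−d₂) = N(0.48) = 0.6844;  N(−d₁) = N(0.27) = 0.6064
P = 380·0.9685·0.6844 − 340·0.6064 = 251.8797 − 206.1760 = 45.7037

$45.70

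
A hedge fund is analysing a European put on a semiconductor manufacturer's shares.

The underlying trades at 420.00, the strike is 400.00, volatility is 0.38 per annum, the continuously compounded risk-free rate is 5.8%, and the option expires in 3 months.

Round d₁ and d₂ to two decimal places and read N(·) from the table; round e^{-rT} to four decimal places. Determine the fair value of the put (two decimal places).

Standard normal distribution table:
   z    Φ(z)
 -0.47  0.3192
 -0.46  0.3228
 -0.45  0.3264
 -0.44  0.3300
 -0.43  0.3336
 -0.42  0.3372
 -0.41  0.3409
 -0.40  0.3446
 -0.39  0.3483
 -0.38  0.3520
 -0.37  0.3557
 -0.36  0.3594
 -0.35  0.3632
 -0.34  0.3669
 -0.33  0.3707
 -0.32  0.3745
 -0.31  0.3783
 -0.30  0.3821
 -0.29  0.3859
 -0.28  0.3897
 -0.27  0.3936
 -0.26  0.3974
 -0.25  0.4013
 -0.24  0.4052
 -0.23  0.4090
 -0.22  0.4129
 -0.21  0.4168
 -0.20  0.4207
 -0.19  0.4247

19.63

σ√T = 0.38·√0.25 = 0.1900
d₁ = [ln(420/400) + (0.058 + ½·0.38²)·0.25] / (σ√T) = (0.0488 + 0.0326) / 0.1900 = 0.4281 ≈ 0.43
d₂ = 0.4281 − 0.1900 = 0.2381 ≈ 0.24
exp(−rT) = exp(−0.058·0.25) = 0.9856
N(−d₂) = N(-0.24) = 0.4052;  N(−d₁) = N(-0.43) = 0.3336
P = 400·0.9856·0.4052 − 420·0.3336 = 159.7460 − 140.1120 = 19.6340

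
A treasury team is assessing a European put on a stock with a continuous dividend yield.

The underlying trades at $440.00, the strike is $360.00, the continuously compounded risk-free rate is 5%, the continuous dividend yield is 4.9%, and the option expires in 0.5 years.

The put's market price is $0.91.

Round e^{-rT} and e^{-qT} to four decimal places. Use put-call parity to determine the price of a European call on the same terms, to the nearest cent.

$79.15

e^(−qT) = e^(−0.049·0.5) = 0.9758;  e^(−rT) = e^(−0.05·0.5) = 0.9753
Put-call parity: C − P = S·e^(−qT) − K·e^(−rT) = 440·0.9758 − 360·0.9753 = 429.3520 − 351.1080 = 78.2440
C = P + (C − P) = 0.91 + (78.2440) = 79.1540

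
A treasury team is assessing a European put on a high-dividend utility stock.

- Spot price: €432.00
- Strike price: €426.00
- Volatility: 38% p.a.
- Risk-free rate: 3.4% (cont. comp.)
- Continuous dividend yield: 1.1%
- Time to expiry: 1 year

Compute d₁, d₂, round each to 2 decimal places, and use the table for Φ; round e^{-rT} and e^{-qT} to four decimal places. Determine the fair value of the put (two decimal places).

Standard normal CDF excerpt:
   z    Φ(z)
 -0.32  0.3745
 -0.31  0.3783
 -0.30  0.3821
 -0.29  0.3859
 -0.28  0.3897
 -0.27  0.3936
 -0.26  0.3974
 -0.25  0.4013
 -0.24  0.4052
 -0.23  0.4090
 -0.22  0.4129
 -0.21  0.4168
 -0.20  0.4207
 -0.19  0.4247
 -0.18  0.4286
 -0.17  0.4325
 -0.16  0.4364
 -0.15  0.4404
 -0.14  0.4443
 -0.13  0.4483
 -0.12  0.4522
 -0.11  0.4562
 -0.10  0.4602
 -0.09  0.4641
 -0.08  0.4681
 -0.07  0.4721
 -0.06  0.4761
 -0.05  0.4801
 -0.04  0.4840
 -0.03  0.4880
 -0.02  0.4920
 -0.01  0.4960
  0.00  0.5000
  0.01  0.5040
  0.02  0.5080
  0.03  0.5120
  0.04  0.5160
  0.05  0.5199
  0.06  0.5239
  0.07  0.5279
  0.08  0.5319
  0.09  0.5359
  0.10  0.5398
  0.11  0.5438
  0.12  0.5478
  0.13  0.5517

σ√T = 0.38·√1 = 0.3800
ln(S/K) + (r − q + σ²/2)T = ln(432/426) + (0.034 − 0.011 + 0.38²/2)·1 = 0.0140 + 0.0952 = 0.1092
d₁ = 0.1092 / 0.3800 = 0.2873 which rounds to 0.29
d₂ = d₁ − σ√T = 0.2873 − 0.3800 = -0.0927 which rounds to -0.09
exp(−qT) = exp(−0.011·1) = 0.9891;  exp(−rT) = exp(−0.034·1) = 0.9666
N(−d₂) = N(0.09) = 0.5359;  N(−d₁) = N(-0.29) = 0.3859
P = 426·0.9666·0.5359 − 432·0.9891·0.3859 = 220.6684 − 164.8917 = 55.7767

€55.78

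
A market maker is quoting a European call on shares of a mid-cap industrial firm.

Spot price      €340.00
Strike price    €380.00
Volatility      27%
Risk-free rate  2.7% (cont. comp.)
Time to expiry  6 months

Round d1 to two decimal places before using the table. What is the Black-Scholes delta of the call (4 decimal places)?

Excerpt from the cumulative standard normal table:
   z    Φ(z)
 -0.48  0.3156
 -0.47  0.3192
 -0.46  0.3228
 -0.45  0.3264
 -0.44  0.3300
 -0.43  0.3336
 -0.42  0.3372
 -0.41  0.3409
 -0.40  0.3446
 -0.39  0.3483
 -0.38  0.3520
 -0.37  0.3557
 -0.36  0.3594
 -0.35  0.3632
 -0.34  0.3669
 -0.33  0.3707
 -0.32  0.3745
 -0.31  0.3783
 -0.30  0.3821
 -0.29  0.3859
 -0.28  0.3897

0.3372

σ√T = 0.27·√0.5 = 0.1909
ln(S/K) + (r + σ²/2)T = ln(340/380) + (0.027 + 0.27²/2)·0.5 = -0.1112 + 0.0317 = -0.0795
d₁ = -0.0795 / 0.1909 = -0.4164 which rounds to -0.42
N(d₁) = N(-0.42) = 0.3372
Δ_call = N(d₁) = 0.3372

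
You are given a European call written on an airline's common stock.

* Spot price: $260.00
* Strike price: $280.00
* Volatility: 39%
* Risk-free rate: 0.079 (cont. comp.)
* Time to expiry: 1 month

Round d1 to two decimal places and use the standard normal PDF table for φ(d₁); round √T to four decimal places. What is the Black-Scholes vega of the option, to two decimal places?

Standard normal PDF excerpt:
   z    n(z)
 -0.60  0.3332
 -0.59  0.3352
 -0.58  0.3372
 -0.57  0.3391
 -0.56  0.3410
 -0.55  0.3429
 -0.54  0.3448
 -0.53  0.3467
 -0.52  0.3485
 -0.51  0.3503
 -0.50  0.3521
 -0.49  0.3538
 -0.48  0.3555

25.88

T = 0.08333;  σ√T = 0.1126
ln(S/K) + (r + σ²/2)T = ln(260/280) + (0.079 + 0.39²/2)·0.08333 = -0.0741 + 0.0129 = -0.0612
d₁ = -0.0612 / 0.1126 = -0.5435 → -0.54
√T = √0.08333 = 0.2887
φ(d₁) = φ(-0.54) = 0.3448
vega = S·φ(d₁)·√T = 260·0.3448·0.2887 = 25.8814
(The put has the same vega.)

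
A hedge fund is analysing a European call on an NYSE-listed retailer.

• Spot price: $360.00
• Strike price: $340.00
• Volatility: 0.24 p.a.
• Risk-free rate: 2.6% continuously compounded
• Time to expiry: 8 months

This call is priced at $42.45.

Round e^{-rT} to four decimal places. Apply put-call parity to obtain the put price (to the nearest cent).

exp(−rT) = exp(−0.026·0.6667) = 0.9828
Put-call parity: C − P = S − K·e^(−rT) = 360 − 340·0.9828 = 360 − 334.1520 = 25.8480
P = C − (C − P) = 42.45 − (25.8480) = 16.6020

$16.60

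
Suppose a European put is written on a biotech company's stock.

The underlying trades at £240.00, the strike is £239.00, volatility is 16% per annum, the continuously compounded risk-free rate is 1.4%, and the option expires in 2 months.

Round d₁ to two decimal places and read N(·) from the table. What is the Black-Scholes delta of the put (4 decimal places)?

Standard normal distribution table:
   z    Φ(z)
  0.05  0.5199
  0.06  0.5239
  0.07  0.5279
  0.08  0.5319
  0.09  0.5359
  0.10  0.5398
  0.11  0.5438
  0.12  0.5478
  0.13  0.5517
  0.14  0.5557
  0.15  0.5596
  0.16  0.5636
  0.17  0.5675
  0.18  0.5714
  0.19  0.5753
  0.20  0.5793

-0.4483

σ√T = 0.16·√0.1667 = 0.0653
ln(S/K) + (r + σ²/2)T = ln(240/239) + (0.014 + 0.16²/2)·0.1667 = 0.0042 + 0.0045 = 0.0086
d₁ = 0.0086 / 0.0653 = 0.1323 which rounds to 0.13
N(d₁) = N(0.13) = 0.5517
Δ_put = N(d₁) − 1 = 0.5517 − 1 = -0.4483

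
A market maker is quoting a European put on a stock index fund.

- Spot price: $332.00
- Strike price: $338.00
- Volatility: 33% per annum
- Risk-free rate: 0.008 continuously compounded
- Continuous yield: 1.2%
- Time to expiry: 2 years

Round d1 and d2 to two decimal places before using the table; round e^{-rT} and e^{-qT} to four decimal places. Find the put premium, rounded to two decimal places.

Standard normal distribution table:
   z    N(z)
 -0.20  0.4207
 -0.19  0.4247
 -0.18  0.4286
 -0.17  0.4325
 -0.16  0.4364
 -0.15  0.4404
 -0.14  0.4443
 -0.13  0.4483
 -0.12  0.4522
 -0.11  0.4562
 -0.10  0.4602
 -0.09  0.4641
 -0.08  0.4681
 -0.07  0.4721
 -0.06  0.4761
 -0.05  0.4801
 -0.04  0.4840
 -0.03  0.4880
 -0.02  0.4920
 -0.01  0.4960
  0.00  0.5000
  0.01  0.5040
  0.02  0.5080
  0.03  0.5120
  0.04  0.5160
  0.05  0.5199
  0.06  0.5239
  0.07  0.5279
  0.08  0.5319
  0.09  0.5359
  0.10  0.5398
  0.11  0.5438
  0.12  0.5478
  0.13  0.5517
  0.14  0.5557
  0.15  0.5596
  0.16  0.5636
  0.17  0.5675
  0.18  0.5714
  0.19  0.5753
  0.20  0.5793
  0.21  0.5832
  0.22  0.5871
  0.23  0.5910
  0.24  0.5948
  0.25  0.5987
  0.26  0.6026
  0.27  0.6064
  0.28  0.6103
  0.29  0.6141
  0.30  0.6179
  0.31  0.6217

σ√T = 0.33·√2 = 0.4667
d₁ = [ln(332/338) + (0.008 − 0.012 + 0.33²/2)·2] / 0.4667 = [-0.0179 + 0.1009] / 0.4667 = 0.1778 ⇒ 0.18
d₂ = d₁ − σ√T = 0.1778 − 0.4667 = -0.2889 ⇒ -0.29
e^(−qT) = e^(−0.012·2) = 0.9763;  e^(−rT) = e^(−0.008·2) = 0.9841
N(−d₂) = N(0.29) = 0.6141;  N(−d₁) = N(-0.18) = 0.4286
P = 338·0.9841·0.6141 − 332·0.9763·0.4286 = 204.2655 − 138.9228 = 65.3427

$65.34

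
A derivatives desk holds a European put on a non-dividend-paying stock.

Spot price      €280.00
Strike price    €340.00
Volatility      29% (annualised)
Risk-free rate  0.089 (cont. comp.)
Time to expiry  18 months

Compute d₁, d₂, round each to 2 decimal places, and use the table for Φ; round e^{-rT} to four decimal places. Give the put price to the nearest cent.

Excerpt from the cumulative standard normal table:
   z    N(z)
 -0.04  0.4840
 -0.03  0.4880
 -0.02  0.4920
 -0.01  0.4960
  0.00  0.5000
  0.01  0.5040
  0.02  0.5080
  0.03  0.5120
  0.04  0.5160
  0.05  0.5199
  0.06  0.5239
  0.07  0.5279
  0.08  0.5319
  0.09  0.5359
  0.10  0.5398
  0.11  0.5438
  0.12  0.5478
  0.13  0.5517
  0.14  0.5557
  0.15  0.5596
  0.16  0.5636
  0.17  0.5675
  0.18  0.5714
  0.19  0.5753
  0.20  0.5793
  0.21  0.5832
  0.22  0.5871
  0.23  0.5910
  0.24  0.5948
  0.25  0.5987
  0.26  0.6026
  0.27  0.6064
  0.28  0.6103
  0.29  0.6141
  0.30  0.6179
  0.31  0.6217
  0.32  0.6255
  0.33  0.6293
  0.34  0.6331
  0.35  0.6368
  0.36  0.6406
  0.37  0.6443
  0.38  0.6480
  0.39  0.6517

σ√T = 0.29·√1.5 = 0.3552
d₁ = [ln(280/340) + (0.089 + 0.29²/2)·1.5] / 0.3552 = [-0.1942 + 0.1966] / 0.3552 = 0.0068 ≈ 0.01
d₂ = d₁ − σ√T = 0.0068 − 0.3552 = -0.3484 ≈ -0.35
e^(−rT) = e^(−0.089·1.5) = 0.8750
P = 340·0.8750·N(0.35) − 280·N(-0.01) = 340·0.8750·0.6368 − 280·0.4960 = 189.4480 − 138.8800 = 50.5680

€50.57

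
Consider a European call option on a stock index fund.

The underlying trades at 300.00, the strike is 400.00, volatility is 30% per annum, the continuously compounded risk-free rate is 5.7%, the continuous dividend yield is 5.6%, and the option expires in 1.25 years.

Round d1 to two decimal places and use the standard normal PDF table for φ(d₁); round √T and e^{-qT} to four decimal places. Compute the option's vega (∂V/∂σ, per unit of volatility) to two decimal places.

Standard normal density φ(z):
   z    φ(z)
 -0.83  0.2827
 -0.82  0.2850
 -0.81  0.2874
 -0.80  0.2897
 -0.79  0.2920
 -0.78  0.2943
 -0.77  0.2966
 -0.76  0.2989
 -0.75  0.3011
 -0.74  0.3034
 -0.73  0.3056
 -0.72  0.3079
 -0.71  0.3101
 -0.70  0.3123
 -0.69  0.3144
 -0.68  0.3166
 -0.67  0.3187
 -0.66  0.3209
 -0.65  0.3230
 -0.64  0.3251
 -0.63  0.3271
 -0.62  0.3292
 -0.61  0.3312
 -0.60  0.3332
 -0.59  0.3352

σ√T = 0.3·√1.25 = 0.3354
d₁ = [ln(300/400) + (0.057 − 0.056 + 0.3²/2)·1.25] / 0.3354 = [-0.2877 + 0.0575] / 0.3354 = -0.6863 ≈ -0.69
√T = √1.25 = 1.1180
φ(d₁) = φ(-0.69) = 0.3144
e^(−qT) = e^(−0.056·1.25) = 0.9324
vega = S·e^(−qT)·φ(d₁)·√T = 300·0.9324·0.3144·1.1180 = 98.3214

98.32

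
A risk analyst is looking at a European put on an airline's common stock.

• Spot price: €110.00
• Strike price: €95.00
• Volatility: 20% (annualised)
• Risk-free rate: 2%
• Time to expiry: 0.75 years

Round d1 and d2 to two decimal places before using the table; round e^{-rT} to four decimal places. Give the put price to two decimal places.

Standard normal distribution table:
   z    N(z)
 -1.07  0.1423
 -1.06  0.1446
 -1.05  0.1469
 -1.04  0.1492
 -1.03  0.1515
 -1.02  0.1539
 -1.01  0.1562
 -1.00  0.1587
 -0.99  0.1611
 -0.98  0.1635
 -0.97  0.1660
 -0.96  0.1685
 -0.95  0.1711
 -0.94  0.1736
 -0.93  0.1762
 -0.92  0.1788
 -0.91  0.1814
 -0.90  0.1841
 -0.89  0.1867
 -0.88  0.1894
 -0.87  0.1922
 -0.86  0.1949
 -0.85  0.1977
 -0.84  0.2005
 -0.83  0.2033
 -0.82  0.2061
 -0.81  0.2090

€1.57

σ√T = 0.2 × 0.8660 = 0.1732
d₁ = [ln(110/95) + (0.02 + 0.2²/2)·0.75] / 0.1732 = [0.1466 + 0.0300] / 0.1732 = 1.0196 ⇒ 1.02
d₂ = d₁ − σ√T = 1.0196 − 0.1732 = 0.8464 ⇒ 0.85
e^(−rT) = e^(−0.02·0.75) = 0.9851
N(−d₂) = N(-0.85) = 0.1977;  N(−d₁) = N(-1.02) = 0.1539
P = 95·0.9851·0.1977 − 110·0.1539 = 18.5017 − 16.9290 = 1.5727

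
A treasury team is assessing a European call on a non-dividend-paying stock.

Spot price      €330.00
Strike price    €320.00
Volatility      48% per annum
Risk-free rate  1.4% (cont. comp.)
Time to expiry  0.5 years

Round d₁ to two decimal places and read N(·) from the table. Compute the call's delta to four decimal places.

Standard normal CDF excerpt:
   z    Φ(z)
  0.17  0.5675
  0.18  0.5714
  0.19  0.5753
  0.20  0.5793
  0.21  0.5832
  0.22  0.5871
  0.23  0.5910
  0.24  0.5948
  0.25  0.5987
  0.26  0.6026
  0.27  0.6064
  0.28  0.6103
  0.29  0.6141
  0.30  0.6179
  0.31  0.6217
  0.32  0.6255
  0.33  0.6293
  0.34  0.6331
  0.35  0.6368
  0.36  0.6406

σ√T = 0.48 × 0.7071 = 0.3394
d₁ = [ln(330/320) + (0.014 + 0.48²/2)·0.5] / 0.3394 = [0.0308 + 0.0646] / 0.3394 = 0.2810 which rounds to 0.28
N(d₁) = N(0.28) = 0.6103
Δ_call = N(d₁) = 0.6103

0.6103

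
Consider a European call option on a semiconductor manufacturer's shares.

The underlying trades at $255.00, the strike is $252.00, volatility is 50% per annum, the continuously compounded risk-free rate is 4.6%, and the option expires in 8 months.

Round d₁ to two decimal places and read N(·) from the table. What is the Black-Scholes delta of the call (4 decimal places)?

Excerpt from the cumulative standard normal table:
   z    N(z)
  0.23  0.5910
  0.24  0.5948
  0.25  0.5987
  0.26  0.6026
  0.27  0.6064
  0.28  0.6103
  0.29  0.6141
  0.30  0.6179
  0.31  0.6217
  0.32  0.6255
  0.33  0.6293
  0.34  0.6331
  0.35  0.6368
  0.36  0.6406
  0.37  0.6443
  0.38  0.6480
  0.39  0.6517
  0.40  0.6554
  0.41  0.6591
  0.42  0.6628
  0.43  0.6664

0.6217

σ√T = 0.5·√0.6667 = 0.4082
d₁ = [ln(255/252) + (0.046 + 0.5²/2)·0.6667] / 0.4082 = [0.0118 + 0.1140] / 0.4082 = 0.3082 ⇒ 0.31
N(d₁) = N(0.31) = 0.6217
Δ_call = N(d₁) = 0.6217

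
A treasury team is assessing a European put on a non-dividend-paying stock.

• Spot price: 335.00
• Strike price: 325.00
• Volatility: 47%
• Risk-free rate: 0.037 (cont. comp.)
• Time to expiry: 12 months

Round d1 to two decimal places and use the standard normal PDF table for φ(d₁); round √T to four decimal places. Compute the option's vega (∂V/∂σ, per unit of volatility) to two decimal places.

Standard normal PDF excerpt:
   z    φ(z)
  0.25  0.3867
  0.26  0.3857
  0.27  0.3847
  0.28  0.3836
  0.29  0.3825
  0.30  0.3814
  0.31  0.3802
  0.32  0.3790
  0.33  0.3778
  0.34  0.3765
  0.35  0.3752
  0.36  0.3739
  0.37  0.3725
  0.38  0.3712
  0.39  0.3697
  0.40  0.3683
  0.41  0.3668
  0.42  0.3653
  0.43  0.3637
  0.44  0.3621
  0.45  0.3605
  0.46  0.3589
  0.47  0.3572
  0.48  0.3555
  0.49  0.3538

124.35

σ√T = 0.47·√1 = 0.4700
d₁ = [ln(335/325) + (0.037 + ½·0.47²)·1] / (σ√T) = (0.0303 + 0.1474) / 0.4700 = 0.3782 → 0.38
√T = √1 = 1.0000
φ(d₁) = φ(0.38) = 0.3712
vega = S·φ(d₁)·√T = 335·0.3712·1.0000 = 124.3520
(Vega is the same for a European call and put with the same parameters.)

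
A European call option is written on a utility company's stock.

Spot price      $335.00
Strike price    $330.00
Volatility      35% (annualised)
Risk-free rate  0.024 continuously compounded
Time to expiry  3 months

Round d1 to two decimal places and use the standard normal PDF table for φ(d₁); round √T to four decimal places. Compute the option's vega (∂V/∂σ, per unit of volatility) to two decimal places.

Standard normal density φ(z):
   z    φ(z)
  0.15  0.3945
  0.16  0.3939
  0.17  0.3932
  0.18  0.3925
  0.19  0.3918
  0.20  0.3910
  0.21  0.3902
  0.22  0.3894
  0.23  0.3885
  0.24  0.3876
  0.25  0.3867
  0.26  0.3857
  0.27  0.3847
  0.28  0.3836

65.36

σ√T = 0.35·√0.25 = 0.1750
d₁ = [ln(335/330) + (0.024 + 0.35²/2)·0.25] / 0.1750 = [0.0150 + 0.0213] / 0.1750 = 0.2077 ≈ 0.21
√T = √0.25 = 0.5000
φ(d₁) = φ(0.21) = 0.3902
vega = S·φ(d₁)·√T = 335·0.3902·0.5000 = 65.3585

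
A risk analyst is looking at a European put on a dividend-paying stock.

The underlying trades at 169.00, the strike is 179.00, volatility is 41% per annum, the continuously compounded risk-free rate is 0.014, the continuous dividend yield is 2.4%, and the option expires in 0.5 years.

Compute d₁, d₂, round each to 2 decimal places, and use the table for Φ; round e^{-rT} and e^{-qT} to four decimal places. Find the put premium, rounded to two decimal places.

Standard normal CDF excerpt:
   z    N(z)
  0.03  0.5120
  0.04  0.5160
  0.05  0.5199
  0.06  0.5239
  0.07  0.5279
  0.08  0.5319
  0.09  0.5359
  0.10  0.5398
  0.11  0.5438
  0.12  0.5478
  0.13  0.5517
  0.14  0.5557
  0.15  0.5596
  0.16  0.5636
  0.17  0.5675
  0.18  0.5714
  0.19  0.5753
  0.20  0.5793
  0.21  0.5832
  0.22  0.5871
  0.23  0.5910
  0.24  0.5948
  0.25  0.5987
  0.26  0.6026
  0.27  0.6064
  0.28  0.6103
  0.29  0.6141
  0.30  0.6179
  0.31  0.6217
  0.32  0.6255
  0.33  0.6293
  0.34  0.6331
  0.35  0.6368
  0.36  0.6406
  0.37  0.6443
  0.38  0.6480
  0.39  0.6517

25.71

T = 0.5;  σ√T = 0.2899
ln(S/K) + (r − q + σ²/2)T = ln(169/179) + (0.014 − 0.024 + 0.41²/2)·0.5 = -0.0575 + 0.0370 = -0.0205
d₁ = -0.0205 / 0.2899 = -0.0706 ≈ -0.07
d₂ = d₁ − σ√T = -0.0706 − 0.2899 = -0.3605 ≈ -0.36
exp(−qT) = exp(−0.024·0.5) = 0.9881;  exp(−rT) = exp(−0.014·0.5) = 0.9930
P = 179·0.9930·N(0.36) − 169·0.9881·N(0.07) = 179·0.9930·0.6406 − 169·0.9881·0.5279 = 113.8647 − 88.1534 = 25.7113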